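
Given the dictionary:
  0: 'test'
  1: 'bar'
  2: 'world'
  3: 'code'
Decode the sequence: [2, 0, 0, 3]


Look up each index in the dictionary:
  2 -> 'world'
  0 -> 'test'
  0 -> 'test'
  3 -> 'code'

Decoded: "world test test code"


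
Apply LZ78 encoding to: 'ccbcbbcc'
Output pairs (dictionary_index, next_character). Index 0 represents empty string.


LZ78 encoding steps:
Dictionary: {0: ''}
Step 1: w='' (idx 0), next='c' -> output (0, 'c'), add 'c' as idx 1
Step 2: w='c' (idx 1), next='b' -> output (1, 'b'), add 'cb' as idx 2
Step 3: w='cb' (idx 2), next='b' -> output (2, 'b'), add 'cbb' as idx 3
Step 4: w='c' (idx 1), next='c' -> output (1, 'c'), add 'cc' as idx 4


Encoded: [(0, 'c'), (1, 'b'), (2, 'b'), (1, 'c')]


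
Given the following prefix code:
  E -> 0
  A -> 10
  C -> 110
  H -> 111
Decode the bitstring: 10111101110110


Decoding step by step:
Bits 10 -> A
Bits 111 -> H
Bits 10 -> A
Bits 111 -> H
Bits 0 -> E
Bits 110 -> C


Decoded message: AHAHEC


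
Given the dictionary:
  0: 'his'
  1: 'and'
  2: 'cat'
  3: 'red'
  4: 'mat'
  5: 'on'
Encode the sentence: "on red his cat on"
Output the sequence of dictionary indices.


Look up each word in the dictionary:
  'on' -> 5
  'red' -> 3
  'his' -> 0
  'cat' -> 2
  'on' -> 5

Encoded: [5, 3, 0, 2, 5]


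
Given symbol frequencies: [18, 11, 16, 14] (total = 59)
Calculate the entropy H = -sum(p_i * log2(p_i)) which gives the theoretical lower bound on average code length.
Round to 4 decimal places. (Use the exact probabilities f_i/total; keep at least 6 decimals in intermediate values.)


Per-symbol terms -p_i * log2(p_i) with p_i = f_i/59:
  p = 18/59 = 0.305085: log2(p) = -1.712718, -p*log2(p) = 0.522524
  p = 11/59 = 0.186441: log2(p) = -2.423211, -p*log2(p) = 0.451785
  p = 16/59 = 0.271186: log2(p) = -1.882643, -p*log2(p) = 0.510547
  p = 14/59 = 0.237288: log2(p) = -2.075288, -p*log2(p) = 0.492441
H = 0.522524 + 0.451785 + 0.510547 + 0.492441 = 1.977297

H = 1.9773 bits/symbol


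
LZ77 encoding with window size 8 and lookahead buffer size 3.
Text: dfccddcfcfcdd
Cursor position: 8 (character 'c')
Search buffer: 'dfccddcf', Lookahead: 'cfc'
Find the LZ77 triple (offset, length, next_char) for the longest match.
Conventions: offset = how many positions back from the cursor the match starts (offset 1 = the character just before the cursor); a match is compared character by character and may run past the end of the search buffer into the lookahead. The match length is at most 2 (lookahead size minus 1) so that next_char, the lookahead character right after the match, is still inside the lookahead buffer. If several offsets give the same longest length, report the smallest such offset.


Try each offset into the search buffer:
  offset=1 (pos 7, char 'f'): match length 0
  offset=2 (pos 6, char 'c'): match length 2
  offset=3 (pos 5, char 'd'): match length 0
  offset=4 (pos 4, char 'd'): match length 0
  offset=5 (pos 3, char 'c'): match length 1
  offset=6 (pos 2, char 'c'): match length 1
  offset=7 (pos 1, char 'f'): match length 0
  offset=8 (pos 0, char 'd'): match length 0
Longest match has length 2 at offset 2.
next_char = character at position 8 + 2 = 10 -> 'c'

Best match: offset=2, length=2 (matching 'cf' starting at position 6)
LZ77 triple: (2, 2, 'c')


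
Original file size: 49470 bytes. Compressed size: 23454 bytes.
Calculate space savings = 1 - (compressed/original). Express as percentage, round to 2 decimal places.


ratio = compressed/original = 23454/49470 = 0.474106
savings = 1 - ratio = 1 - 0.474106 = 0.525894
as a percentage: 0.525894 * 100 = 52.59%

Space savings = 1 - 23454/49470 = 52.59%


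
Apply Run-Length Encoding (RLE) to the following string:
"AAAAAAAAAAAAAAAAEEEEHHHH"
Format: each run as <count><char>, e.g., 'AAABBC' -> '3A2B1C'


Scanning runs left to right:
  i=0: run of 'A' x 16 -> '16A'
  i=16: run of 'E' x 4 -> '4E'
  i=20: run of 'H' x 4 -> '4H'

RLE = 16A4E4H


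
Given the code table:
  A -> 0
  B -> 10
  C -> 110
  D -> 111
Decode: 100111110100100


Decoding:
10 -> B
0 -> A
111 -> D
110 -> C
10 -> B
0 -> A
10 -> B
0 -> A


Result: BADCBABA


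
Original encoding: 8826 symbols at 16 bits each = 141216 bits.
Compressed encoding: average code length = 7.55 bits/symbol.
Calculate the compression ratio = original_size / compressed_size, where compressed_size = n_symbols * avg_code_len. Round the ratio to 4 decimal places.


original_size = n_symbols * orig_bits = 8826 * 16 = 141216 bits
compressed_size = n_symbols * avg_code_len = 8826 * 7.55 = 66636.3 bits
ratio = original_size / compressed_size = 141216 / 66636.3 = 2.1192

Compression ratio = 2.1192


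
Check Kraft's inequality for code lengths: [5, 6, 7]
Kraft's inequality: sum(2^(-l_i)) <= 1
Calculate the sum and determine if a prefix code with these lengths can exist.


Sum = 2^(-5) + 2^(-6) + 2^(-7)
    = 0.03125 + 0.015625 + 0.0078125
    = 7/128 = 0.0546875
Since 0.0546875 <= 1, Kraft's inequality IS satisfied.
A prefix code with these lengths CAN exist.

Kraft sum = 0.0546875. Satisfied.


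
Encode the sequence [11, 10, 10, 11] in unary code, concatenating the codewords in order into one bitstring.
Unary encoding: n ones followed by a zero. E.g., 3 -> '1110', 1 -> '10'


Encode each number as n ones followed by a terminating 0:
  11 -> 111111111110 (12 bits)
  10 -> 11111111110 (11 bits)
  10 -> 11111111110 (11 bits)
  11 -> 111111111110 (12 bits)
Total length = 12 + 11 + 11 + 12 = 46 bits.

Unary([11, 10, 10, 11]) = 1111111111101111111111011111111110111111111110 (46 bits)


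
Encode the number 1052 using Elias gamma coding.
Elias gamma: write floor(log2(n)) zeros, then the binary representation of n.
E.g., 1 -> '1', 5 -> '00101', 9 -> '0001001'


num_bits = floor(log2(1052)) + 1 = 11
leading_zeros = num_bits - 1 = 10
binary(1052) = 10000011100

Elias gamma(1052) = '0000000000' + '10000011100' = 000000000010000011100 (21 bits)


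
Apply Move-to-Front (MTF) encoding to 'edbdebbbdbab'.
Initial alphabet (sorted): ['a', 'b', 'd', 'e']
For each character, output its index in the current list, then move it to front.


MTF encoding:
'e': index 3 in ['a', 'b', 'd', 'e'] -> ['e', 'a', 'b', 'd']
'd': index 3 in ['e', 'a', 'b', 'd'] -> ['d', 'e', 'a', 'b']
'b': index 3 in ['d', 'e', 'a', 'b'] -> ['b', 'd', 'e', 'a']
'd': index 1 in ['b', 'd', 'e', 'a'] -> ['d', 'b', 'e', 'a']
'e': index 2 in ['d', 'b', 'e', 'a'] -> ['e', 'd', 'b', 'a']
'b': index 2 in ['e', 'd', 'b', 'a'] -> ['b', 'e', 'd', 'a']
'b': index 0 in ['b', 'e', 'd', 'a'] -> ['b', 'e', 'd', 'a']
'b': index 0 in ['b', 'e', 'd', 'a'] -> ['b', 'e', 'd', 'a']
'd': index 2 in ['b', 'e', 'd', 'a'] -> ['d', 'b', 'e', 'a']
'b': index 1 in ['d', 'b', 'e', 'a'] -> ['b', 'd', 'e', 'a']
'a': index 3 in ['b', 'd', 'e', 'a'] -> ['a', 'b', 'd', 'e']
'b': index 1 in ['a', 'b', 'd', 'e'] -> ['b', 'a', 'd', 'e']


Output: [3, 3, 3, 1, 2, 2, 0, 0, 2, 1, 3, 1]


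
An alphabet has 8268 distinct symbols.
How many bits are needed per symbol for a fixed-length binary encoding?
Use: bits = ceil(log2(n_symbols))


log2(8268) = 13.0133
Bracket: 2^13 = 8192 < 8268 <= 2^14 = 16384
So ceil(log2(8268)) = 14

bits = ceil(log2(8268)) = ceil(13.0133) = 14 bits


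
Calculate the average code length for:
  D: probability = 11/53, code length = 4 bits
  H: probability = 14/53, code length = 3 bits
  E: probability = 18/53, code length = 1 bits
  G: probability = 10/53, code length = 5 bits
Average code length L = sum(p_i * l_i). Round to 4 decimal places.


Weighted contributions p_i * l_i:
  D: (11/53) * 4 = 44/53
  H: (14/53) * 3 = 42/53
  E: (18/53) * 1 = 18/53
  G: (10/53) * 5 = 50/53
Sum = (44 + 42 + 18 + 50)/53 = 154/53

L = 154/53 = 2.9057 bits/symbol


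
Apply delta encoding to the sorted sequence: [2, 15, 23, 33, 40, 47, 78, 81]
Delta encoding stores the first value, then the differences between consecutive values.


First value: 2
Deltas:
  15 - 2 = 13
  23 - 15 = 8
  33 - 23 = 10
  40 - 33 = 7
  47 - 40 = 7
  78 - 47 = 31
  81 - 78 = 3


Delta encoded: [2, 13, 8, 10, 7, 7, 31, 3]


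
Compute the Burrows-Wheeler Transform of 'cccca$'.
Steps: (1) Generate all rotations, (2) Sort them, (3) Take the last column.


Rotations (sorted):
  0: $cccca -> last char: a
  1: a$cccc -> last char: c
  2: ca$ccc -> last char: c
  3: cca$cc -> last char: c
  4: ccca$c -> last char: c
  5: cccca$ -> last char: $


BWT = acccc$


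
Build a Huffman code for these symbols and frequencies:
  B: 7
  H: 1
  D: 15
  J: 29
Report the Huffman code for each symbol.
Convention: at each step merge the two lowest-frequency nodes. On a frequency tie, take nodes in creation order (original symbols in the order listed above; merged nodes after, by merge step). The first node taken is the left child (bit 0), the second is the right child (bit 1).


Huffman tree construction:
Step 1: Merge H(1) + B(7) = 8
Step 2: Merge (H+B)(8) + D(15) = 23
Step 3: Merge ((H+B)+D)(23) + J(29) = 52
Read each symbol's code off the tree from the root (left child = 0, right child = 1).

Codes:
  B: 001 (length 3)
  H: 000 (length 3)
  D: 01 (length 2)
  J: 1 (length 1)
Average code length: 83/52 = 1.5962 bits/symbol


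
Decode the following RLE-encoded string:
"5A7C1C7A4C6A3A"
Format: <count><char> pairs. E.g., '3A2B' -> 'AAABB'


Expanding each <count><char> pair:
  5A -> 'AAAAA'
  7C -> 'CCCCCCC'
  1C -> 'C'
  7A -> 'AAAAAAA'
  4C -> 'CCCC'
  6A -> 'AAAAAA'
  3A -> 'AAA'

Decoded = AAAAACCCCCCCCAAAAAAACCCCAAAAAAAAA


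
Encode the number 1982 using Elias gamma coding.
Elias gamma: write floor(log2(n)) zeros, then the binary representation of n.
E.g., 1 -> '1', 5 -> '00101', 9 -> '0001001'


num_bits = floor(log2(1982)) + 1 = 11
leading_zeros = num_bits - 1 = 10
binary(1982) = 11110111110

Elias gamma(1982) = '0000000000' + '11110111110' = 000000000011110111110 (21 bits)


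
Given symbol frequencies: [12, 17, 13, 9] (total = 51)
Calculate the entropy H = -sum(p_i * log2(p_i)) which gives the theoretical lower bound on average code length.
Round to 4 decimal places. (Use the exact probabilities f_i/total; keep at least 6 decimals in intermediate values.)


Per-symbol terms -p_i * log2(p_i) with p_i = f_i/51:
  p = 12/51 = 0.235294: log2(p) = -2.087463, -p*log2(p) = 0.491168
  p = 17/51 = 0.333333: log2(p) = -1.584963, -p*log2(p) = 0.528321
  p = 13/51 = 0.254902: log2(p) = -1.971986, -p*log2(p) = 0.502663
  p = 9/51 = 0.176471: log2(p) = -2.502500, -p*log2(p) = 0.441618
H = 0.491168 + 0.528321 + 0.502663 + 0.441618 = 1.963770

H = 1.9638 bits/symbol


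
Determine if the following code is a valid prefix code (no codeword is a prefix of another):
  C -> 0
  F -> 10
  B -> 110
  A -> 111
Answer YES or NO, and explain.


Checking each pair (does one codeword prefix another?):
  C='0' vs F='10': no prefix
  C='0' vs B='110': no prefix
  C='0' vs A='111': no prefix
  F='10' vs C='0': no prefix
  F='10' vs B='110': no prefix
  F='10' vs A='111': no prefix
  B='110' vs C='0': no prefix
  B='110' vs F='10': no prefix
  B='110' vs A='111': no prefix
  A='111' vs C='0': no prefix
  A='111' vs F='10': no prefix
  A='111' vs B='110': no prefix
No violation found over all pairs.

YES -- this is a valid prefix code. No codeword is a prefix of any other codeword.


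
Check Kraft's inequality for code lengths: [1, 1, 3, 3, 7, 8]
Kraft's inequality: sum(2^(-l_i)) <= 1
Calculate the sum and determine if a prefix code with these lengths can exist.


Sum = 2^(-1) + 2^(-1) + 2^(-3) + 2^(-3) + 2^(-7) + 2^(-8)
    = 0.5 + 0.5 + 0.125 + 0.125 + 0.0078125 + 0.00390625
    = 323/256 = 1.26171875
Since 1.26171875 > 1, Kraft's inequality is NOT satisfied.
A prefix code with these lengths CANNOT exist.

Kraft sum = 1.26171875. Not satisfied.


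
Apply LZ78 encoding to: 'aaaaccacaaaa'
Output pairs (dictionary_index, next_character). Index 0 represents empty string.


LZ78 encoding steps:
Dictionary: {0: ''}
Step 1: w='' (idx 0), next='a' -> output (0, 'a'), add 'a' as idx 1
Step 2: w='a' (idx 1), next='a' -> output (1, 'a'), add 'aa' as idx 2
Step 3: w='a' (idx 1), next='c' -> output (1, 'c'), add 'ac' as idx 3
Step 4: w='' (idx 0), next='c' -> output (0, 'c'), add 'c' as idx 4
Step 5: w='ac' (idx 3), next='a' -> output (3, 'a'), add 'aca' as idx 5
Step 6: w='aa' (idx 2), next='a' -> output (2, 'a'), add 'aaa' as idx 6


Encoded: [(0, 'a'), (1, 'a'), (1, 'c'), (0, 'c'), (3, 'a'), (2, 'a')]


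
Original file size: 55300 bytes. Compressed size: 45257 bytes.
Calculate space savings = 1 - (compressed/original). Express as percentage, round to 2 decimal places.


ratio = compressed/original = 45257/55300 = 0.818391
savings = 1 - ratio = 1 - 0.818391 = 0.181609
as a percentage: 0.181609 * 100 = 18.16%

Space savings = 1 - 45257/55300 = 18.16%


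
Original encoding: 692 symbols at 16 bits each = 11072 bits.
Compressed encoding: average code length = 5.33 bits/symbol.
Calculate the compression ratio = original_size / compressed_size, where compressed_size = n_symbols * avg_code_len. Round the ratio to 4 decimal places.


original_size = n_symbols * orig_bits = 692 * 16 = 11072 bits
compressed_size = n_symbols * avg_code_len = 692 * 5.33 = 3688.36 bits
ratio = original_size / compressed_size = 11072 / 3688.36 = 3.0019

Compression ratio = 3.0019


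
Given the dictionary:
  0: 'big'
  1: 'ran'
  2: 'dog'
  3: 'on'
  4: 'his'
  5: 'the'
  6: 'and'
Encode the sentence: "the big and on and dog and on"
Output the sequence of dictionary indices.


Look up each word in the dictionary:
  'the' -> 5
  'big' -> 0
  'and' -> 6
  'on' -> 3
  'and' -> 6
  'dog' -> 2
  'and' -> 6
  'on' -> 3

Encoded: [5, 0, 6, 3, 6, 2, 6, 3]


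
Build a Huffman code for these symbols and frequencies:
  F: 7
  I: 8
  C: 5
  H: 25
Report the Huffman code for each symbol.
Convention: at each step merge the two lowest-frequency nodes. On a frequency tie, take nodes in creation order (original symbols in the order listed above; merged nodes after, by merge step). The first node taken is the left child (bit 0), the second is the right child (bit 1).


Huffman tree construction:
Step 1: Merge C(5) + F(7) = 12
Step 2: Merge I(8) + (C+F)(12) = 20
Step 3: Merge (I+(C+F))(20) + H(25) = 45
Read each symbol's code off the tree from the root (left child = 0, right child = 1).

Codes:
  F: 011 (length 3)
  I: 00 (length 2)
  C: 010 (length 3)
  H: 1 (length 1)
Average code length: 77/45 = 1.7111 bits/symbol


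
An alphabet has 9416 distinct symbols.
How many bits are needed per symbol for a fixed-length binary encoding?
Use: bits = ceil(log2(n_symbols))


log2(9416) = 13.2009
Bracket: 2^13 = 8192 < 9416 <= 2^14 = 16384
So ceil(log2(9416)) = 14

bits = ceil(log2(9416)) = ceil(13.2009) = 14 bits


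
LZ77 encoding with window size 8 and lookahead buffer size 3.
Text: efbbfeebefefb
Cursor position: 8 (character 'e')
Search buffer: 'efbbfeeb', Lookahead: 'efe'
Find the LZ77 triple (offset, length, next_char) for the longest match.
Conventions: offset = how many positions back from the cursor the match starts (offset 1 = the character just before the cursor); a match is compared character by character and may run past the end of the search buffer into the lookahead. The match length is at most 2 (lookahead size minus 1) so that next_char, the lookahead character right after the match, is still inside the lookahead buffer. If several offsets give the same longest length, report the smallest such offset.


Try each offset into the search buffer:
  offset=1 (pos 7, char 'b'): match length 0
  offset=2 (pos 6, char 'e'): match length 1
  offset=3 (pos 5, char 'e'): match length 1
  offset=4 (pos 4, char 'f'): match length 0
  offset=5 (pos 3, char 'b'): match length 0
  offset=6 (pos 2, char 'b'): match length 0
  offset=7 (pos 1, char 'f'): match length 0
  offset=8 (pos 0, char 'e'): match length 2
Longest match has length 2 at offset 8.
next_char = character at position 8 + 2 = 10 -> 'e'

Best match: offset=8, length=2 (matching 'ef' starting at position 0)
LZ77 triple: (8, 2, 'e')


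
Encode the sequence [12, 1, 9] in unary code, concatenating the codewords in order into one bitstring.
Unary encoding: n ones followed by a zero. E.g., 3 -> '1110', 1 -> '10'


Encode each number as n ones followed by a terminating 0:
  12 -> 1111111111110 (13 bits)
  1 -> 10 (2 bits)
  9 -> 1111111110 (10 bits)
Total length = 13 + 2 + 10 = 25 bits.

Unary([12, 1, 9]) = 1111111111110101111111110 (25 bits)


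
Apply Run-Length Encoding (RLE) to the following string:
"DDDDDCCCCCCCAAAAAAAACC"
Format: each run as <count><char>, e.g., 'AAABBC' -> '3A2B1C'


Scanning runs left to right:
  i=0: run of 'D' x 5 -> '5D'
  i=5: run of 'C' x 7 -> '7C'
  i=12: run of 'A' x 8 -> '8A'
  i=20: run of 'C' x 2 -> '2C'

RLE = 5D7C8A2C


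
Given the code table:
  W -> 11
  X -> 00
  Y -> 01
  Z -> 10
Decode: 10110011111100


Decoding:
10 -> Z
11 -> W
00 -> X
11 -> W
11 -> W
11 -> W
00 -> X


Result: ZWXWWWX


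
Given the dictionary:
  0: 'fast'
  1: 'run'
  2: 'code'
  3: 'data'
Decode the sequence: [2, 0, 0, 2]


Look up each index in the dictionary:
  2 -> 'code'
  0 -> 'fast'
  0 -> 'fast'
  2 -> 'code'

Decoded: "code fast fast code"


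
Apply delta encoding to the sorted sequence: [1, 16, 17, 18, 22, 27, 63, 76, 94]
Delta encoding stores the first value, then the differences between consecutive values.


First value: 1
Deltas:
  16 - 1 = 15
  17 - 16 = 1
  18 - 17 = 1
  22 - 18 = 4
  27 - 22 = 5
  63 - 27 = 36
  76 - 63 = 13
  94 - 76 = 18


Delta encoded: [1, 15, 1, 1, 4, 5, 36, 13, 18]


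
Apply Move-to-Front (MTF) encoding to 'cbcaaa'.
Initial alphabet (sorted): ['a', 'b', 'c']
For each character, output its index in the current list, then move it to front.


MTF encoding:
'c': index 2 in ['a', 'b', 'c'] -> ['c', 'a', 'b']
'b': index 2 in ['c', 'a', 'b'] -> ['b', 'c', 'a']
'c': index 1 in ['b', 'c', 'a'] -> ['c', 'b', 'a']
'a': index 2 in ['c', 'b', 'a'] -> ['a', 'c', 'b']
'a': index 0 in ['a', 'c', 'b'] -> ['a', 'c', 'b']
'a': index 0 in ['a', 'c', 'b'] -> ['a', 'c', 'b']


Output: [2, 2, 1, 2, 0, 0]


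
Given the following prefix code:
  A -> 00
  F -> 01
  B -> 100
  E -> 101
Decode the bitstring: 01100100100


Decoding step by step:
Bits 01 -> F
Bits 100 -> B
Bits 100 -> B
Bits 100 -> B


Decoded message: FBBB


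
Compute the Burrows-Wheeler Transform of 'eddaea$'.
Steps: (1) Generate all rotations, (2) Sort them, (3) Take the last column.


Rotations (sorted):
  0: $eddaea -> last char: a
  1: a$eddae -> last char: e
  2: aea$edd -> last char: d
  3: daea$ed -> last char: d
  4: ddaea$e -> last char: e
  5: ea$edda -> last char: a
  6: eddaea$ -> last char: $


BWT = aeddea$


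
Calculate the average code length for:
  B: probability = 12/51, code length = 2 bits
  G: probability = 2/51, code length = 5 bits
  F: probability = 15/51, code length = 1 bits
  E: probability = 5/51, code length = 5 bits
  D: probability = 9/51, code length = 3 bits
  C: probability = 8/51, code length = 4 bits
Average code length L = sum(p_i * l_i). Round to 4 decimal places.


Weighted contributions p_i * l_i:
  B: (12/51) * 2 = 24/51
  G: (2/51) * 5 = 10/51
  F: (15/51) * 1 = 15/51
  E: (5/51) * 5 = 25/51
  D: (9/51) * 3 = 27/51
  C: (8/51) * 4 = 32/51
Sum = (24 + 10 + 15 + 25 + 27 + 32)/51 = 133/51

L = 133/51 = 2.6078 bits/symbol


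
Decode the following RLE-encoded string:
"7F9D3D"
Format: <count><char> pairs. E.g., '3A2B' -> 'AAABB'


Expanding each <count><char> pair:
  7F -> 'FFFFFFF'
  9D -> 'DDDDDDDDD'
  3D -> 'DDD'

Decoded = FFFFFFFDDDDDDDDDDDD


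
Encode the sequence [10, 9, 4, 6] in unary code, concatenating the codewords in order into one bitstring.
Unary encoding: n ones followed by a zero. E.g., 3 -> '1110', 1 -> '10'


Encode each number as n ones followed by a terminating 0:
  10 -> 11111111110 (11 bits)
  9 -> 1111111110 (10 bits)
  4 -> 11110 (5 bits)
  6 -> 1111110 (7 bits)
Total length = 11 + 10 + 5 + 7 = 33 bits.

Unary([10, 9, 4, 6]) = 111111111101111111110111101111110 (33 bits)


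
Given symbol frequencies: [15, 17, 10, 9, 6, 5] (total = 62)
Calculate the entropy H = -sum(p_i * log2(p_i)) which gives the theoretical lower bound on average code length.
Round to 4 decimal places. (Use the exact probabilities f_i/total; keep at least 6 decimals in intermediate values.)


Per-symbol terms -p_i * log2(p_i) with p_i = f_i/62:
  p = 15/62 = 0.241935: log2(p) = -2.047306, -p*log2(p) = 0.495316
  p = 17/62 = 0.274194: log2(p) = -1.866733, -p*log2(p) = 0.511846
  p = 10/62 = 0.161290: log2(p) = -2.632268, -p*log2(p) = 0.424559
  p = 9/62 = 0.145161: log2(p) = -2.784271, -p*log2(p) = 0.404168
  p = 6/62 = 0.096774: log2(p) = -3.369234, -p*log2(p) = 0.326055
  p = 5/62 = 0.080645: log2(p) = -3.632268, -p*log2(p) = 0.292925
H = 0.495316 + 0.511846 + 0.424559 + 0.404168 + 0.326055 + 0.292925 = 2.454869

H = 2.4549 bits/symbol


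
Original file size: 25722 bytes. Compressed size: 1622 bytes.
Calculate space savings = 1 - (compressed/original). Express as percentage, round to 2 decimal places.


ratio = compressed/original = 1622/25722 = 0.063059
savings = 1 - ratio = 1 - 0.063059 = 0.936941
as a percentage: 0.936941 * 100 = 93.69%

Space savings = 1 - 1622/25722 = 93.69%


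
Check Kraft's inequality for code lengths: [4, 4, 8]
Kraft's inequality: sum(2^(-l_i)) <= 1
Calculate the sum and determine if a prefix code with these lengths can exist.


Sum = 2^(-4) + 2^(-4) + 2^(-8)
    = 0.0625 + 0.0625 + 0.00390625
    = 33/256 = 0.12890625
Since 0.12890625 <= 1, Kraft's inequality IS satisfied.
A prefix code with these lengths CAN exist.

Kraft sum = 0.12890625. Satisfied.


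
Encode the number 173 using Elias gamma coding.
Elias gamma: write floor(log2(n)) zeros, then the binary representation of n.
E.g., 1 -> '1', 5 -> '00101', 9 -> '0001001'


num_bits = floor(log2(173)) + 1 = 8
leading_zeros = num_bits - 1 = 7
binary(173) = 10101101

Elias gamma(173) = '0000000' + '10101101' = 000000010101101 (15 bits)


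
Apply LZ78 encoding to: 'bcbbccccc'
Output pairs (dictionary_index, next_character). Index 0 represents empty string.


LZ78 encoding steps:
Dictionary: {0: ''}
Step 1: w='' (idx 0), next='b' -> output (0, 'b'), add 'b' as idx 1
Step 2: w='' (idx 0), next='c' -> output (0, 'c'), add 'c' as idx 2
Step 3: w='b' (idx 1), next='b' -> output (1, 'b'), add 'bb' as idx 3
Step 4: w='c' (idx 2), next='c' -> output (2, 'c'), add 'cc' as idx 4
Step 5: w='cc' (idx 4), next='c' -> output (4, 'c'), add 'ccc' as idx 5


Encoded: [(0, 'b'), (0, 'c'), (1, 'b'), (2, 'c'), (4, 'c')]


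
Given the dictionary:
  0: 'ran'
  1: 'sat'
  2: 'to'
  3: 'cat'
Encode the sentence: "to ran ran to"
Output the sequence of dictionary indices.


Look up each word in the dictionary:
  'to' -> 2
  'ran' -> 0
  'ran' -> 0
  'to' -> 2

Encoded: [2, 0, 0, 2]


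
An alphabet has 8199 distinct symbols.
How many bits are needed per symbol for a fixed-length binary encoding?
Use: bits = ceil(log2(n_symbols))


log2(8199) = 13.0012
Bracket: 2^13 = 8192 < 8199 <= 2^14 = 16384
So ceil(log2(8199)) = 14

bits = ceil(log2(8199)) = ceil(13.0012) = 14 bits


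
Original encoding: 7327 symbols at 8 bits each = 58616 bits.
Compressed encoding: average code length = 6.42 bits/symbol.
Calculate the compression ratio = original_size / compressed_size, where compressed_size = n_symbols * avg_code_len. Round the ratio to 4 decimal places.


original_size = n_symbols * orig_bits = 7327 * 8 = 58616 bits
compressed_size = n_symbols * avg_code_len = 7327 * 6.42 = 47039.34 bits
ratio = original_size / compressed_size = 58616 / 47039.34 = 1.2461

Compression ratio = 1.2461


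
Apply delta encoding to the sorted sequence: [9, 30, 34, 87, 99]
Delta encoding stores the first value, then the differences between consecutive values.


First value: 9
Deltas:
  30 - 9 = 21
  34 - 30 = 4
  87 - 34 = 53
  99 - 87 = 12


Delta encoded: [9, 21, 4, 53, 12]


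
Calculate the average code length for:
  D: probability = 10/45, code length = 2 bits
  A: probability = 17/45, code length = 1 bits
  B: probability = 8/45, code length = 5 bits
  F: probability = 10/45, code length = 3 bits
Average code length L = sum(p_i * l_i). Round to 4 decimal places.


Weighted contributions p_i * l_i:
  D: (10/45) * 2 = 20/45
  A: (17/45) * 1 = 17/45
  B: (8/45) * 5 = 40/45
  F: (10/45) * 3 = 30/45
Sum = (20 + 17 + 40 + 30)/45 = 107/45

L = 107/45 = 2.3778 bits/symbol


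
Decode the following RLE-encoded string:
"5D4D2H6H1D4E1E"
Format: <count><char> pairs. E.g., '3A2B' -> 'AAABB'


Expanding each <count><char> pair:
  5D -> 'DDDDD'
  4D -> 'DDDD'
  2H -> 'HH'
  6H -> 'HHHHHH'
  1D -> 'D'
  4E -> 'EEEE'
  1E -> 'E'

Decoded = DDDDDDDDDHHHHHHHHDEEEEE


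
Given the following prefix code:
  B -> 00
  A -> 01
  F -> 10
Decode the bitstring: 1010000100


Decoding step by step:
Bits 10 -> F
Bits 10 -> F
Bits 00 -> B
Bits 01 -> A
Bits 00 -> B


Decoded message: FFBAB


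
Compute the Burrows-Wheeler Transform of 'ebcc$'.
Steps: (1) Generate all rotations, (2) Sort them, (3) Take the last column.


Rotations (sorted):
  0: $ebcc -> last char: c
  1: bcc$e -> last char: e
  2: c$ebc -> last char: c
  3: cc$eb -> last char: b
  4: ebcc$ -> last char: $


BWT = cecb$


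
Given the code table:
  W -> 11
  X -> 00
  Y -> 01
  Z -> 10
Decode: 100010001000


Decoding:
10 -> Z
00 -> X
10 -> Z
00 -> X
10 -> Z
00 -> X


Result: ZXZXZX


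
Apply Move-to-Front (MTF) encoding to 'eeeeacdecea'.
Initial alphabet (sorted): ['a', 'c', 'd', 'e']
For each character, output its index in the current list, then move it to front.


MTF encoding:
'e': index 3 in ['a', 'c', 'd', 'e'] -> ['e', 'a', 'c', 'd']
'e': index 0 in ['e', 'a', 'c', 'd'] -> ['e', 'a', 'c', 'd']
'e': index 0 in ['e', 'a', 'c', 'd'] -> ['e', 'a', 'c', 'd']
'e': index 0 in ['e', 'a', 'c', 'd'] -> ['e', 'a', 'c', 'd']
'a': index 1 in ['e', 'a', 'c', 'd'] -> ['a', 'e', 'c', 'd']
'c': index 2 in ['a', 'e', 'c', 'd'] -> ['c', 'a', 'e', 'd']
'd': index 3 in ['c', 'a', 'e', 'd'] -> ['d', 'c', 'a', 'e']
'e': index 3 in ['d', 'c', 'a', 'e'] -> ['e', 'd', 'c', 'a']
'c': index 2 in ['e', 'd', 'c', 'a'] -> ['c', 'e', 'd', 'a']
'e': index 1 in ['c', 'e', 'd', 'a'] -> ['e', 'c', 'd', 'a']
'a': index 3 in ['e', 'c', 'd', 'a'] -> ['a', 'e', 'c', 'd']


Output: [3, 0, 0, 0, 1, 2, 3, 3, 2, 1, 3]


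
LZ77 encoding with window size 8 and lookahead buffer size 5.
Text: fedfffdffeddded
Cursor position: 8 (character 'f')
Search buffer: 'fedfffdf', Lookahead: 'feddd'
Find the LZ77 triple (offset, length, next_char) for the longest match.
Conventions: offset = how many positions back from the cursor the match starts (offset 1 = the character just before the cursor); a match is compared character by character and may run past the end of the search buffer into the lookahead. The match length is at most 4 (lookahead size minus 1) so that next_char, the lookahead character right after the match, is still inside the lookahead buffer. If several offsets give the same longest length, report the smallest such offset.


Try each offset into the search buffer:
  offset=1 (pos 7, char 'f'): match length 1
  offset=2 (pos 6, char 'd'): match length 0
  offset=3 (pos 5, char 'f'): match length 1
  offset=4 (pos 4, char 'f'): match length 1
  offset=5 (pos 3, char 'f'): match length 1
  offset=6 (pos 2, char 'd'): match length 0
  offset=7 (pos 1, char 'e'): match length 0
  offset=8 (pos 0, char 'f'): match length 3
Longest match has length 3 at offset 8.
next_char = character at position 8 + 3 = 11 -> 'd'

Best match: offset=8, length=3 (matching 'fed' starting at position 0)
LZ77 triple: (8, 3, 'd')


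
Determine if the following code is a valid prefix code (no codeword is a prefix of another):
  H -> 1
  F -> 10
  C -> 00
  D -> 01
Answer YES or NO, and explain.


Checking each pair (does one codeword prefix another?):
  H='1' vs F='10': prefix -- VIOLATION

NO -- this is NOT a valid prefix code. H (1) is a prefix of F (10).


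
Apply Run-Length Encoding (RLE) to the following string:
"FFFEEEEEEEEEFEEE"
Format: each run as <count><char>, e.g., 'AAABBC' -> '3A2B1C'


Scanning runs left to right:
  i=0: run of 'F' x 3 -> '3F'
  i=3: run of 'E' x 9 -> '9E'
  i=12: run of 'F' x 1 -> '1F'
  i=13: run of 'E' x 3 -> '3E'

RLE = 3F9E1F3E


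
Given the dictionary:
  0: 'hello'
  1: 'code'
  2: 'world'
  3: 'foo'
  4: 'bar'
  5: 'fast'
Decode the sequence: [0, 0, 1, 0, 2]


Look up each index in the dictionary:
  0 -> 'hello'
  0 -> 'hello'
  1 -> 'code'
  0 -> 'hello'
  2 -> 'world'

Decoded: "hello hello code hello world"


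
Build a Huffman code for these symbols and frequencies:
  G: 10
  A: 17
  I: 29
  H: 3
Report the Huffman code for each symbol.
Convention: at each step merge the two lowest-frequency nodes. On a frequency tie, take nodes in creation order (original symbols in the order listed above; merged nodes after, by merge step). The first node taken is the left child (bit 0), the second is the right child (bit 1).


Huffman tree construction:
Step 1: Merge H(3) + G(10) = 13
Step 2: Merge (H+G)(13) + A(17) = 30
Step 3: Merge I(29) + ((H+G)+A)(30) = 59
Read each symbol's code off the tree from the root (left child = 0, right child = 1).

Codes:
  G: 101 (length 3)
  A: 11 (length 2)
  I: 0 (length 1)
  H: 100 (length 3)
Average code length: 102/59 = 1.7288 bits/symbol


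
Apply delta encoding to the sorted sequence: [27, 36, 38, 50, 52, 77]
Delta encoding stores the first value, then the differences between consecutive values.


First value: 27
Deltas:
  36 - 27 = 9
  38 - 36 = 2
  50 - 38 = 12
  52 - 50 = 2
  77 - 52 = 25


Delta encoded: [27, 9, 2, 12, 2, 25]


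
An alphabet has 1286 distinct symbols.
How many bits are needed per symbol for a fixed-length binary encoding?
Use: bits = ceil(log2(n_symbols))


log2(1286) = 10.3287
Bracket: 2^10 = 1024 < 1286 <= 2^11 = 2048
So ceil(log2(1286)) = 11

bits = ceil(log2(1286)) = ceil(10.3287) = 11 bits


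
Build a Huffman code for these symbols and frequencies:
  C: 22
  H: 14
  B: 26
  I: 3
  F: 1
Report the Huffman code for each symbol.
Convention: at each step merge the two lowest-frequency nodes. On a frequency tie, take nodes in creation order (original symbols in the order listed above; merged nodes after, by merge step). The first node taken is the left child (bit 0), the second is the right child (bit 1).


Huffman tree construction:
Step 1: Merge F(1) + I(3) = 4
Step 2: Merge (F+I)(4) + H(14) = 18
Step 3: Merge ((F+I)+H)(18) + C(22) = 40
Step 4: Merge B(26) + (((F+I)+H)+C)(40) = 66
Read each symbol's code off the tree from the root (left child = 0, right child = 1).

Codes:
  C: 11 (length 2)
  H: 101 (length 3)
  B: 0 (length 1)
  I: 1001 (length 4)
  F: 1000 (length 4)
Average code length: 128/66 = 1.9394 bits/symbol


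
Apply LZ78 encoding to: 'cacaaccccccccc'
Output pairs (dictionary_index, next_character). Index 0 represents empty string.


LZ78 encoding steps:
Dictionary: {0: ''}
Step 1: w='' (idx 0), next='c' -> output (0, 'c'), add 'c' as idx 1
Step 2: w='' (idx 0), next='a' -> output (0, 'a'), add 'a' as idx 2
Step 3: w='c' (idx 1), next='a' -> output (1, 'a'), add 'ca' as idx 3
Step 4: w='a' (idx 2), next='c' -> output (2, 'c'), add 'ac' as idx 4
Step 5: w='c' (idx 1), next='c' -> output (1, 'c'), add 'cc' as idx 5
Step 6: w='cc' (idx 5), next='c' -> output (5, 'c'), add 'ccc' as idx 6
Step 7: w='ccc' (idx 6), end of input -> output (6, '')


Encoded: [(0, 'c'), (0, 'a'), (1, 'a'), (2, 'c'), (1, 'c'), (5, 'c'), (6, '')]


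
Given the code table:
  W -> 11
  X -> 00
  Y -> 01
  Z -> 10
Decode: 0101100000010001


Decoding:
01 -> Y
01 -> Y
10 -> Z
00 -> X
00 -> X
01 -> Y
00 -> X
01 -> Y


Result: YYZXXYXY


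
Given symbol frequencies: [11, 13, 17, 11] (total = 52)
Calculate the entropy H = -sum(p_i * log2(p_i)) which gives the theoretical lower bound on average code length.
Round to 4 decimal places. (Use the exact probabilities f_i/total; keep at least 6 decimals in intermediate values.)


Per-symbol terms -p_i * log2(p_i) with p_i = f_i/52:
  p = 11/52 = 0.211538: log2(p) = -2.241008, -p*log2(p) = 0.474059
  p = 13/52 = 0.250000: log2(p) = -2.000000, -p*log2(p) = 0.500000
  p = 17/52 = 0.326923: log2(p) = -1.612977, -p*log2(p) = 0.527319
  p = 11/52 = 0.211538: log2(p) = -2.241008, -p*log2(p) = 0.474059
H = 0.474059 + 0.500000 + 0.527319 + 0.474059 = 1.975437

H = 1.9754 bits/symbol


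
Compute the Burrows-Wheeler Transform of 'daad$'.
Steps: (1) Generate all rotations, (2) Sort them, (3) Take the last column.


Rotations (sorted):
  0: $daad -> last char: d
  1: aad$d -> last char: d
  2: ad$da -> last char: a
  3: d$daa -> last char: a
  4: daad$ -> last char: $


BWT = ddaa$


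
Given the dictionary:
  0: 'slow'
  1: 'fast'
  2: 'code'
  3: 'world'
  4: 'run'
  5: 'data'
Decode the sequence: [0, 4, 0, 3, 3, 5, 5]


Look up each index in the dictionary:
  0 -> 'slow'
  4 -> 'run'
  0 -> 'slow'
  3 -> 'world'
  3 -> 'world'
  5 -> 'data'
  5 -> 'data'

Decoded: "slow run slow world world data data"


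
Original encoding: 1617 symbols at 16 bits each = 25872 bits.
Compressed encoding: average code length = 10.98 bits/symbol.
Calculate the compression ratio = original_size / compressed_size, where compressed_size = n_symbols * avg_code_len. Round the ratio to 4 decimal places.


original_size = n_symbols * orig_bits = 1617 * 16 = 25872 bits
compressed_size = n_symbols * avg_code_len = 1617 * 10.98 = 17754.66 bits
ratio = original_size / compressed_size = 25872 / 17754.66 = 1.4572

Compression ratio = 1.4572


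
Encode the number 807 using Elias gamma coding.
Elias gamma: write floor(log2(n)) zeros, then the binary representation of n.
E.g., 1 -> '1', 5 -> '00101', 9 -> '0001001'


num_bits = floor(log2(807)) + 1 = 10
leading_zeros = num_bits - 1 = 9
binary(807) = 1100100111

Elias gamma(807) = '000000000' + '1100100111' = 0000000001100100111 (19 bits)


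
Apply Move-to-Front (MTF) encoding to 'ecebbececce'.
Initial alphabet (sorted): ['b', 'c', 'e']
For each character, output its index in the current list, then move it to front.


MTF encoding:
'e': index 2 in ['b', 'c', 'e'] -> ['e', 'b', 'c']
'c': index 2 in ['e', 'b', 'c'] -> ['c', 'e', 'b']
'e': index 1 in ['c', 'e', 'b'] -> ['e', 'c', 'b']
'b': index 2 in ['e', 'c', 'b'] -> ['b', 'e', 'c']
'b': index 0 in ['b', 'e', 'c'] -> ['b', 'e', 'c']
'e': index 1 in ['b', 'e', 'c'] -> ['e', 'b', 'c']
'c': index 2 in ['e', 'b', 'c'] -> ['c', 'e', 'b']
'e': index 1 in ['c', 'e', 'b'] -> ['e', 'c', 'b']
'c': index 1 in ['e', 'c', 'b'] -> ['c', 'e', 'b']
'c': index 0 in ['c', 'e', 'b'] -> ['c', 'e', 'b']
'e': index 1 in ['c', 'e', 'b'] -> ['e', 'c', 'b']


Output: [2, 2, 1, 2, 0, 1, 2, 1, 1, 0, 1]


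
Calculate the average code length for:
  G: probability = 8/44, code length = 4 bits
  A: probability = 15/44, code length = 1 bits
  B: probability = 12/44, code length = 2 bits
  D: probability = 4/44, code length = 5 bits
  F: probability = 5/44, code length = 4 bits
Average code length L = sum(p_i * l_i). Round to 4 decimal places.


Weighted contributions p_i * l_i:
  G: (8/44) * 4 = 32/44
  A: (15/44) * 1 = 15/44
  B: (12/44) * 2 = 24/44
  D: (4/44) * 5 = 20/44
  F: (5/44) * 4 = 20/44
Sum = (32 + 15 + 24 + 20 + 20)/44 = 111/44

L = 111/44 = 2.5227 bits/symbol


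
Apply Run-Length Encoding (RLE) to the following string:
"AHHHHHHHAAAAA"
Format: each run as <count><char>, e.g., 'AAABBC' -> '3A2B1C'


Scanning runs left to right:
  i=0: run of 'A' x 1 -> '1A'
  i=1: run of 'H' x 7 -> '7H'
  i=8: run of 'A' x 5 -> '5A'

RLE = 1A7H5A


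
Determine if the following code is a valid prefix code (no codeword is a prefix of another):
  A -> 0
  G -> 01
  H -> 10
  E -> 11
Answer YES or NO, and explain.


Checking each pair (does one codeword prefix another?):
  A='0' vs G='01': prefix -- VIOLATION

NO -- this is NOT a valid prefix code. A (0) is a prefix of G (01).


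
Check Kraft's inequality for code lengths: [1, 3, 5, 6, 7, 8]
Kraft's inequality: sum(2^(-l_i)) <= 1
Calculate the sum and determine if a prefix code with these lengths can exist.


Sum = 2^(-1) + 2^(-3) + 2^(-5) + 2^(-6) + 2^(-7) + 2^(-8)
    = 0.5 + 0.125 + 0.03125 + 0.015625 + 0.0078125 + 0.00390625
    = 175/256 = 0.68359375
Since 0.68359375 <= 1, Kraft's inequality IS satisfied.
A prefix code with these lengths CAN exist.

Kraft sum = 0.68359375. Satisfied.


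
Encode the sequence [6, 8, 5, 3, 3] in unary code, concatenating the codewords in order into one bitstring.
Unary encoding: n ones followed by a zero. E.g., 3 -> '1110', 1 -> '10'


Encode each number as n ones followed by a terminating 0:
  6 -> 1111110 (7 bits)
  8 -> 111111110 (9 bits)
  5 -> 111110 (6 bits)
  3 -> 1110 (4 bits)
  3 -> 1110 (4 bits)
Total length = 7 + 9 + 6 + 4 + 4 = 30 bits.

Unary([6, 8, 5, 3, 3]) = 111111011111111011111011101110 (30 bits)


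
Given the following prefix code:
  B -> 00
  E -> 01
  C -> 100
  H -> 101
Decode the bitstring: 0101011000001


Decoding step by step:
Bits 01 -> E
Bits 01 -> E
Bits 01 -> E
Bits 100 -> C
Bits 00 -> B
Bits 01 -> E


Decoded message: EEECBE


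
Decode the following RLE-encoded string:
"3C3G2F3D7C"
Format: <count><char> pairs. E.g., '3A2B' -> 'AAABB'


Expanding each <count><char> pair:
  3C -> 'CCC'
  3G -> 'GGG'
  2F -> 'FF'
  3D -> 'DDD'
  7C -> 'CCCCCCC'

Decoded = CCCGGGFFDDDCCCCCCC


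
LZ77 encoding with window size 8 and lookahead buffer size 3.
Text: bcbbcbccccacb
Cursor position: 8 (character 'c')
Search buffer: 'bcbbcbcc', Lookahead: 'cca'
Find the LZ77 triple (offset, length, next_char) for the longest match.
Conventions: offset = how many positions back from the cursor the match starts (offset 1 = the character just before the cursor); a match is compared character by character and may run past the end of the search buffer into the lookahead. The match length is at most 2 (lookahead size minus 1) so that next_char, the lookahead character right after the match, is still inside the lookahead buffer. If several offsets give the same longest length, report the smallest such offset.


Try each offset into the search buffer:
  offset=1 (pos 7, char 'c'): match length 2
  offset=2 (pos 6, char 'c'): match length 2
  offset=3 (pos 5, char 'b'): match length 0
  offset=4 (pos 4, char 'c'): match length 1
  offset=5 (pos 3, char 'b'): match length 0
  offset=6 (pos 2, char 'b'): match length 0
  offset=7 (pos 1, char 'c'): match length 1
  offset=8 (pos 0, char 'b'): match length 0
Longest match has length 2, found at offsets 1, 2; take the smallest, offset 1.
next_char = character at position 8 + 2 = 10 -> 'a'

Best match: offset=1, length=2 (matching 'cc' starting at position 7)
LZ77 triple: (1, 2, 'a')


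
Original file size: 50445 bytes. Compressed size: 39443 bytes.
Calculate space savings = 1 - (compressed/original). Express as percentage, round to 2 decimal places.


ratio = compressed/original = 39443/50445 = 0.781901
savings = 1 - ratio = 1 - 0.781901 = 0.218099
as a percentage: 0.218099 * 100 = 21.81%

Space savings = 1 - 39443/50445 = 21.81%


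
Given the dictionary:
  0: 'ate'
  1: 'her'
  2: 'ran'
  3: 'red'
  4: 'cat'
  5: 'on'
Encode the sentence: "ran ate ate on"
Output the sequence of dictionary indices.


Look up each word in the dictionary:
  'ran' -> 2
  'ate' -> 0
  'ate' -> 0
  'on' -> 5

Encoded: [2, 0, 0, 5]


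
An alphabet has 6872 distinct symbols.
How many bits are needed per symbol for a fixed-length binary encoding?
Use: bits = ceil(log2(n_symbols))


log2(6872) = 12.7465
Bracket: 2^12 = 4096 < 6872 <= 2^13 = 8192
So ceil(log2(6872)) = 13

bits = ceil(log2(6872)) = ceil(12.7465) = 13 bits


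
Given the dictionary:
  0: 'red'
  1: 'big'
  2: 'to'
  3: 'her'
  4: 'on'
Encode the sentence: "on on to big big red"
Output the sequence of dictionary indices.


Look up each word in the dictionary:
  'on' -> 4
  'on' -> 4
  'to' -> 2
  'big' -> 1
  'big' -> 1
  'red' -> 0

Encoded: [4, 4, 2, 1, 1, 0]


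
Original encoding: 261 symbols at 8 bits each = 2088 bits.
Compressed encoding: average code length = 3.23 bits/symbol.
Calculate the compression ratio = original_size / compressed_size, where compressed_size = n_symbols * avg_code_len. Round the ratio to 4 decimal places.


original_size = n_symbols * orig_bits = 261 * 8 = 2088 bits
compressed_size = n_symbols * avg_code_len = 261 * 3.23 = 843.03 bits
ratio = original_size / compressed_size = 2088 / 843.03 = 2.4768

Compression ratio = 2.4768
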